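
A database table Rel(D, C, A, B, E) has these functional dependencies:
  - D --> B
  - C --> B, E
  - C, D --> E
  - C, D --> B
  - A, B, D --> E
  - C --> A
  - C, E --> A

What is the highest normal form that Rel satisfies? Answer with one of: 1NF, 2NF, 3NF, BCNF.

1NF

Candidate key: {C, D}. Prime attributes: {C, D}.
D --> B: {D}⁺ = {B, D}, which is not all of the attributes, so the left side is not a superkey — BCNF is violated.
Because {B} is non-prime and the left side of D --> B is not a superkey, the relation is not in 3NF.
Since {C} ⊂ {C, D} and {C}⁺ ⊇ {A, B, E} with {A, B, E} non-prime, there is a partial dependency; 2NF fails.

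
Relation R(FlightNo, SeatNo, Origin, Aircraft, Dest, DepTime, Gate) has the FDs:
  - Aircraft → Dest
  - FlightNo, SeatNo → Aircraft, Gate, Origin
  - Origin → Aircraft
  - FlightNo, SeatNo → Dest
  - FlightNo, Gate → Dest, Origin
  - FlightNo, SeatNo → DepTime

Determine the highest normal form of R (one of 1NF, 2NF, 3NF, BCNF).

Candidate key: {FlightNo, SeatNo}. Prime attributes: {FlightNo, SeatNo}.
Aircraft → Dest: {Aircraft}⁺ = {Aircraft, Dest}, which is not all of the attributes, so the left side is not a superkey — BCNF is violated.
Because {Dest} is non-prime and the left side of Aircraft → Dest is not a superkey, the relation is not in 3NF.
No non-prime attribute depends on a proper subset of any candidate key, so 2NF holds.

2NF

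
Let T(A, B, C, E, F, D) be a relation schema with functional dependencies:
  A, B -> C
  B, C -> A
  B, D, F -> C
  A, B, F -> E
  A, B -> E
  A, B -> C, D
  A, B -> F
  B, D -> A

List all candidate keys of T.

{A, B}, {B, C}, {B, D}

No FD produces {B}, so it must be in every candidate key.
{A, B}⁺ = {A, B, C, D, E, F}, which is every attribute, so {A, B} is a candidate key.
{B, C}⁺ = {A, B, C, D, E, F}, which is every attribute, so {B, C} is a candidate key.
{B, D}⁺ = {A, B, C, D, E, F}, which is every attribute, so {B, D} is a candidate key.
Any other superkey properly contains one of these, so there are no further candidate keys.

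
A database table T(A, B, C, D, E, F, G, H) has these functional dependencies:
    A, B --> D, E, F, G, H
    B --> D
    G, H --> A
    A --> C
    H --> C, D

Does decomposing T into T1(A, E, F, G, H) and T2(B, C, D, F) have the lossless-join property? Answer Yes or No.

No

T1 ∩ T2 = {F}; its closure under F is {F}.
Neither T1 nor T2 is contained in that closure, so the decomposition is lossy.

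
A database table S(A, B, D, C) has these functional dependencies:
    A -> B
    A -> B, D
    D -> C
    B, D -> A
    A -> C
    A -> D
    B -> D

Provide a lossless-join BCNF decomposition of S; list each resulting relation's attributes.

Candidate keys of the original relation: {A}, {B}.
{A, B, C, D}: {D} determines {C, D} here but is not a superkey — split on D -> C, giving {C, D} and {A, B, D}.
{C, D} has no BCNF violation.
{A, B, D} has no BCNF violation.

{A, B, D}; {C, D}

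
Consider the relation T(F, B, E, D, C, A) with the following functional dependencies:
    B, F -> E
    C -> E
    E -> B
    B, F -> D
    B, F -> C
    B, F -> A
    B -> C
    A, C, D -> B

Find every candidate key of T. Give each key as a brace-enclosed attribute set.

{B, F}, {C, F}, {E, F}

{F} never appears on the right of any FD, so every key must include it.
{B, F} is a candidate key since {B, F}⁺ = {A, B, C, D, E, F} covers every attribute.
{C, F} is a candidate key since {C, F}⁺ = {A, B, C, D, E, F} covers every attribute.
{E, F} is a candidate key since {E, F}⁺ = {A, B, C, D, E, F} covers every attribute.
Any other superkey properly contains one of these, so there are no further candidate keys.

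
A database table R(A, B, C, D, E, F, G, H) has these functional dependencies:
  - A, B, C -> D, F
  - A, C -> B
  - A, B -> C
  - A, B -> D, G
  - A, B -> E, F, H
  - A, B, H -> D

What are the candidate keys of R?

{A, B}, {A, C}

Attributes never on any right-hand side: {A} — every candidate key must contain it.
{A, B}⁺ = {A, B, C, D, E, F, G, H} — all of the relation — so {A, B} is a candidate key.
{A, C}⁺ = {A, B, C, D, E, F, G, H} — all of the relation — so {A, C} is a candidate key.
These are minimal and exhaustive — every other superkey contains one of them.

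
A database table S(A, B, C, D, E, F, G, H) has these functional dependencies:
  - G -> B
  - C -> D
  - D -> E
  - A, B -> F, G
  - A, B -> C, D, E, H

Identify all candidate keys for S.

Attributes never on any right-hand side: {A} — every candidate key must contain it.
Closure of {A, B} is {A, B, C, D, E, F, G, H}, the whole schema; {A, B} is a candidate key.
Closure of {A, G} is {A, B, C, D, E, F, G, H}, the whole schema; {A, G} is a candidate key.
No proper subset of any of these is a key, and no other minimal superkey exists.

{A, B}, {A, G}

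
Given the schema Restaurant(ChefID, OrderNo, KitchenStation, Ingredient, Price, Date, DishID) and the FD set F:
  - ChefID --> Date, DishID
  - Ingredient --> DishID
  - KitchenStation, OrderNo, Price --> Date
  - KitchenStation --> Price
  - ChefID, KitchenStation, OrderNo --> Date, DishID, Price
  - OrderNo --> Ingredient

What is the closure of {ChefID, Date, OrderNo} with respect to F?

Start with {ChefID, Date, OrderNo}.
ChefID --> Date, DishID applies; add {DishID} → now {ChefID, Date, DishID, OrderNo}.
OrderNo --> Ingredient applies; add {Ingredient} → now {ChefID, Date, DishID, Ingredient, OrderNo}.
No further FD applies.

{ChefID, Date, DishID, Ingredient, OrderNo}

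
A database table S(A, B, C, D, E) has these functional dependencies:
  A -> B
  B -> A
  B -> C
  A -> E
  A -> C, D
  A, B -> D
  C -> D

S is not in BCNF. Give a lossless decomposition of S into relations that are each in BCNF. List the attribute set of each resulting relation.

{A, B, C, E}; {C, D}

Candidate keys of the original relation: {A}, {B}.
In {A, B, C, D, E}, {C} is not a superkey ({C}⁺ restricted to this set is {C, D}), so split on C -> D into {C, D} and {A, B, C, E}.
{C, D} has no BCNF violation.
{A, B, C, E} has no BCNF violation.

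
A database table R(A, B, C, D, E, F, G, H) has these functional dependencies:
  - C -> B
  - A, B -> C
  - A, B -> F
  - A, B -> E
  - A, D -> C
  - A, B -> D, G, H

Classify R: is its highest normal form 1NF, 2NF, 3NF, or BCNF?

3NF

Candidate keys: {A, B}, {A, C}, {A, D}. Prime attributes: {A, B, C, D}.
For C -> B we have {C}⁺ = {B, C}; {C} is not a superkey, so BCNF fails.
Since {B} ⊆ prime attributes and every other non-superkey FD also has a prime right side, the schema is in 3NF.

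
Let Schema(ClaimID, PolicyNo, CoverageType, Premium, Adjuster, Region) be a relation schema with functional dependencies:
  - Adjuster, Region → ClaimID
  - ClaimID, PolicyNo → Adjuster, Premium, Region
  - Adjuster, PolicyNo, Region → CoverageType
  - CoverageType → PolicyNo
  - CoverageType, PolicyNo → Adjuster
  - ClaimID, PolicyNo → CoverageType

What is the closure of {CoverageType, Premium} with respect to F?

{Adjuster, CoverageType, PolicyNo, Premium}

Start with {CoverageType, Premium}.
CoverageType → PolicyNo applies; add {PolicyNo} → now {CoverageType, PolicyNo, Premium}.
CoverageType, PolicyNo → Adjuster applies; add {Adjuster} → now {Adjuster, CoverageType, PolicyNo, Premium}.
No further FD applies.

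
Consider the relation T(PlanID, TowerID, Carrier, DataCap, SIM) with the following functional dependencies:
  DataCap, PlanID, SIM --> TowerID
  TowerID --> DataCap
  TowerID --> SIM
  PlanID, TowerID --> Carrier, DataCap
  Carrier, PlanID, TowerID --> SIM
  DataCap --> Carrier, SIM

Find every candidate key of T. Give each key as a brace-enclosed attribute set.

No FD produces {PlanID}, so it must be in every candidate key.
{DataCap, PlanID}⁺ = {Carrier, DataCap, PlanID, SIM, TowerID}, which is every attribute, so {DataCap, PlanID} is a candidate key.
{PlanID, TowerID}⁺ = {Carrier, DataCap, PlanID, SIM, TowerID}, which is every attribute, so {PlanID, TowerID} is a candidate key.
Any other superkey properly contains one of these, so there are no further candidate keys.

{DataCap, PlanID}, {PlanID, TowerID}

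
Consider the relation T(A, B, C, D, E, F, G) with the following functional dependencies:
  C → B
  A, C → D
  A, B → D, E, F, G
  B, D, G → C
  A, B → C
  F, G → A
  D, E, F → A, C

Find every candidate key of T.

{A, B}⁺ = {A, B, C, D, E, F, G}, which is every attribute, so {A, B} is a candidate key.
{A, C}⁺ = {A, B, C, D, E, F, G}, which is every attribute, so {A, C} is a candidate key.
{B, F, G}⁺ = {A, B, C, D, E, F, G}, which is every attribute, so {B, F, G} is a candidate key.
{C, F, G}⁺ = {A, B, C, D, E, F, G}, which is every attribute, so {C, F, G} is a candidate key.
{D, E, F}⁺ = {A, B, C, D, E, F, G}, which is every attribute, so {D, E, F} is a candidate key.
Any other superkey properly contains one of these, so there are no further candidate keys.

{A, B}, {A, C}, {B, F, G}, {C, F, G}, {D, E, F}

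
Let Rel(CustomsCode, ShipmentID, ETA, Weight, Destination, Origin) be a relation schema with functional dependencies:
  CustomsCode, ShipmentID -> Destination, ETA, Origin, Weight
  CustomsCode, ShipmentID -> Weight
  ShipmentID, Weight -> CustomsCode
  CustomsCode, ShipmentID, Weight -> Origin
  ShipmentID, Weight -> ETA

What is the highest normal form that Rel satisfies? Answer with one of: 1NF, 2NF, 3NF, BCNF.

BCNF

Candidate keys: {CustomsCode, ShipmentID}, {ShipmentID, Weight}. Prime attributes: {CustomsCode, ShipmentID, Weight}.
The left-hand side of every FD is a superkey, so BCNF is satisfied.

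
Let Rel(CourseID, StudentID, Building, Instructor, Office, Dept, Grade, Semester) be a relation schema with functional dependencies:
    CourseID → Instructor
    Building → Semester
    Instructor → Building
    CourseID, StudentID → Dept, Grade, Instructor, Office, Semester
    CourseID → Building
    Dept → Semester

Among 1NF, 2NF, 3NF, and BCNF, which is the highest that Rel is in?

Candidate key: {CourseID, StudentID}. Prime attributes: {CourseID, StudentID}.
CourseID → Instructor: {CourseID}⁺ = {Building, CourseID, Instructor, Semester}, which is not all of the attributes, so the left side is not a superkey — BCNF is violated.
CourseID → Instructor determines the non-prime attribute {Instructor} from a non-superkey — 3NF is violated.
{CourseID} is a proper subset of the key {CourseID, StudentID}, and {CourseID}⁺ contains the non-prime attributes {Building, Instructor, Semester} — a partial dependency, so 2NF is violated.

1NF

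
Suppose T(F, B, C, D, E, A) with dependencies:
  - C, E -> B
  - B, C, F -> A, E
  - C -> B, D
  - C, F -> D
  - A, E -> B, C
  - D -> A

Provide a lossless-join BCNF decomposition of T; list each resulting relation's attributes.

Candidate keys of the original relation: {A, E, F}, {C, F}, {D, E, F}.
Within {A, B, C, D, E, F}: {C, E}⁺ ∩ {A, B, C, D, E, F} = {A, B, C, D, E}, not the whole set, so C, E -> A, B, D violates BCNF; decompose into {A, B, C, D, E} and {C, E, F}.
Within {A, B, C, D, E}: {C}⁺ ∩ {A, B, C, D, E} = {A, B, C, D}, not the whole set, so C -> A, B, D violates BCNF; decompose into {A, B, C, D} and {C, E}.
Within {A, B, C, D}: {D}⁺ ∩ {A, B, C, D} = {A, D}, not the whole set, so D -> A violates BCNF; decompose into {A, D} and {B, C, D}.
{A, D} has no BCNF violation.
{B, C, D} has no BCNF violation.
{C, E} has no BCNF violation.
{C, E, F} has no BCNF violation.

{A, D}; {B, C, D}; {C, E, F}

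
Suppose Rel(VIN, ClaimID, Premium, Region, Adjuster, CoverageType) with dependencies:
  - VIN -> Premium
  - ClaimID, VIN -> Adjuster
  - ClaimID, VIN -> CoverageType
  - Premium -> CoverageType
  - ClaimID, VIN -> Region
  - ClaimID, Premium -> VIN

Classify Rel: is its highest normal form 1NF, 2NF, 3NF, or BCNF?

Candidate keys: {ClaimID, Premium}, {ClaimID, VIN}. Prime attributes: {ClaimID, Premium, VIN}.
VIN -> Premium breaks BCNF: {VIN}⁺ = {CoverageType, Premium, VIN}, so {VIN} is not a superkey.
Premium -> CoverageType has non-prime {CoverageType} on the right and a non-superkey on the left, so 3NF fails.
Since {Premium} ⊂ {ClaimID, Premium} and {Premium}⁺ ⊇ {CoverageType} with {CoverageType} non-prime, there is a partial dependency; 2NF fails.

1NF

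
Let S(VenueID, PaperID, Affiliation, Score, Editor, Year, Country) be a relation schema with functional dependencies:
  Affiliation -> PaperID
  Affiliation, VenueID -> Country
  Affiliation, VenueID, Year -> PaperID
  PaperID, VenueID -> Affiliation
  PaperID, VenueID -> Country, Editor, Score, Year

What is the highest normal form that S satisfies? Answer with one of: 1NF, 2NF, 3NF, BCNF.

3NF

Candidate keys: {Affiliation, VenueID}, {PaperID, VenueID}. Prime attributes: {Affiliation, PaperID, VenueID}.
Affiliation -> PaperID: {Affiliation}⁺ = {Affiliation, PaperID}, which is not all of the attributes, so the left side is not a superkey — BCNF is violated.
Its right-hand attributes {PaperID} are all prime, as are those of every other non-superkey FD — the relation is in 3NF.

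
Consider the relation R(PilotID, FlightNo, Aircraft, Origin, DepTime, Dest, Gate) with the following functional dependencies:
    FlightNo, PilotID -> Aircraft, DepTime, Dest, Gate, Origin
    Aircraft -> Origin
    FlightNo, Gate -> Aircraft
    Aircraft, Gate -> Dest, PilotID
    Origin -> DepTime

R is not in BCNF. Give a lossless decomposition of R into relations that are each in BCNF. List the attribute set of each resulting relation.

Candidate keys of the original relation: {FlightNo, Gate}, {FlightNo, PilotID}.
In {Aircraft, DepTime, Dest, FlightNo, Gate, Origin, PilotID}, {Aircraft} is not a superkey ({Aircraft}⁺ restricted to this set is {Aircraft, DepTime, Origin}), so split on Aircraft -> DepTime, Origin into {Aircraft, DepTime, Origin} and {Aircraft, Dest, FlightNo, Gate, PilotID}.
In {Aircraft, DepTime, Origin}, {Origin} is not a superkey ({Origin}⁺ restricted to this set is {DepTime, Origin}), so split on Origin -> DepTime into {DepTime, Origin} and {Aircraft, Origin}.
{DepTime, Origin}: every determinant is a superkey — BCNF.
{Aircraft, Origin}: every determinant is a superkey — BCNF.
In {Aircraft, Dest, FlightNo, Gate, PilotID}, {Aircraft, Gate} is not a superkey ({Aircraft, Gate}⁺ restricted to this set is {Aircraft, Dest, Gate, PilotID}), so split on Aircraft, Gate -> Dest, PilotID into {Aircraft, Dest, Gate, PilotID} and {Aircraft, FlightNo, Gate}.
{Aircraft, Dest, Gate, PilotID}: every determinant is a superkey — BCNF.
{Aircraft, FlightNo, Gate}: every determinant is a superkey — BCNF.

{Aircraft, Dest, Gate, PilotID}; {Aircraft, FlightNo, Gate}; {Aircraft, Origin}; {DepTime, Origin}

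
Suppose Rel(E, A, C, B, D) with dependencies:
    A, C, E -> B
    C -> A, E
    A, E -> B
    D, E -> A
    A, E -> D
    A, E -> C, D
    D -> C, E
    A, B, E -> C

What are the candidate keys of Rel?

{A, E}, {C}, {D}

{C} is a candidate key since {C}⁺ = {A, B, C, D, E} covers every attribute.
{D} is a candidate key since {D}⁺ = {A, B, C, D, E} covers every attribute.
{A, E} is a candidate key since {A, E}⁺ = {A, B, C, D, E} covers every attribute.
These are minimal and exhaustive — every other superkey contains one of them.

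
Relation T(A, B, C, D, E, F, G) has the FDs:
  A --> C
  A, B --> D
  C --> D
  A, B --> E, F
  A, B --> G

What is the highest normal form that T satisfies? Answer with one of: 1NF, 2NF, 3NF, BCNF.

1NF

Candidate key: {A, B}. Prime attributes: {A, B}.
A --> C: {A}⁺ = {A, C, D}, which is not all of the attributes, so the left side is not a superkey — BCNF is violated.
A --> C has non-prime {C} on the right and a non-superkey on the left, so 3NF fails.
{A} is a proper subset of the key {A, B}, and {A}⁺ contains the non-prime attributes {C, D} — a partial dependency, so 2NF is violated.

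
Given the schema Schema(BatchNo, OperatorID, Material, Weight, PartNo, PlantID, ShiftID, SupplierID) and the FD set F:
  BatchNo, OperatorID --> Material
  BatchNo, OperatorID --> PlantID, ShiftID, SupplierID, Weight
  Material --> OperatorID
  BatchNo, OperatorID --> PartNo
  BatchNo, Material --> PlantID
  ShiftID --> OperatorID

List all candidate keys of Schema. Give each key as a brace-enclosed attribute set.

{BatchNo, Material}, {BatchNo, OperatorID}, {BatchNo, ShiftID}

Attributes never on any right-hand side: {BatchNo} — every candidate key must contain it.
{BatchNo, Material} is a candidate key since {BatchNo, Material}⁺ = {BatchNo, Material, OperatorID, PartNo, PlantID, ShiftID, SupplierID, Weight} covers every attribute.
{BatchNo, OperatorID} is a candidate key since {BatchNo, OperatorID}⁺ = {BatchNo, Material, OperatorID, PartNo, PlantID, ShiftID, SupplierID, Weight} covers every attribute.
{BatchNo, ShiftID} is a candidate key since {BatchNo, ShiftID}⁺ = {BatchNo, Material, OperatorID, PartNo, PlantID, ShiftID, SupplierID, Weight} covers every attribute.
No proper subset of any of these is a key, and no other minimal superkey exists.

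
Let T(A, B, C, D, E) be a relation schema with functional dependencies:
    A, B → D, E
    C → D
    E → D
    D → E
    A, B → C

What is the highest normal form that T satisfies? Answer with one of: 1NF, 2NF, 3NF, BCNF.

2NF

Candidate key: {A, B}. Prime attributes: {A, B}.
C → D: {C}⁺ = {C, D, E}, which is not all of the attributes, so the left side is not a superkey — BCNF is violated.
C → D has non-prime {D} on the right and a non-superkey on the left, so 3NF fails.
No non-prime attribute depends on a proper subset of any candidate key, so 2NF holds.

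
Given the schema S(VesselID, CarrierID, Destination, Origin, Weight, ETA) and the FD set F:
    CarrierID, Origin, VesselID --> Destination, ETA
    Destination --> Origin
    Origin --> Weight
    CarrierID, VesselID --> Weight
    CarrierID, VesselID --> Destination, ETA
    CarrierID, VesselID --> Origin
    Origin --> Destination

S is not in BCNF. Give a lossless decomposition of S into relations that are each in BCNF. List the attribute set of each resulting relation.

{CarrierID, Destination, ETA, VesselID}; {Destination, Origin, Weight}

Candidate key of the original relation: {CarrierID, VesselID}.
Within {CarrierID, Destination, ETA, Origin, VesselID, Weight}: {Destination}⁺ ∩ {CarrierID, Destination, ETA, Origin, VesselID, Weight} = {Destination, Origin, Weight}, not the whole set, so Destination --> Origin, Weight violates BCNF; decompose into {Destination, Origin, Weight} and {CarrierID, Destination, ETA, VesselID}.
{Destination, Origin, Weight} has no BCNF violation.
{CarrierID, Destination, ETA, VesselID} has no BCNF violation.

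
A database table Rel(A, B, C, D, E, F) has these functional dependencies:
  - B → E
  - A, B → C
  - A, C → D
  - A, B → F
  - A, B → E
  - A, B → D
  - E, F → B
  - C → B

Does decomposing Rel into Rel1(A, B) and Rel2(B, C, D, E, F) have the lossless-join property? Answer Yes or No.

No

Rel1 ∩ Rel2 = {B}; its closure under F is {B, E}.
The closure covers neither Rel1 nor Rel2 entirely; the join is not lossless.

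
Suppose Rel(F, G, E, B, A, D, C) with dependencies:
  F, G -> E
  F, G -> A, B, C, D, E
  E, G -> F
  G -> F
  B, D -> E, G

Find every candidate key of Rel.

{G}⁺ = {A, B, C, D, E, F, G}, which is every attribute, so {G} is a candidate key.
{B, D}⁺ = {A, B, C, D, E, F, G}, which is every attribute, so {B, D} is a candidate key.
Any other superkey properly contains one of these, so there are no further candidate keys.

{B, D}, {G}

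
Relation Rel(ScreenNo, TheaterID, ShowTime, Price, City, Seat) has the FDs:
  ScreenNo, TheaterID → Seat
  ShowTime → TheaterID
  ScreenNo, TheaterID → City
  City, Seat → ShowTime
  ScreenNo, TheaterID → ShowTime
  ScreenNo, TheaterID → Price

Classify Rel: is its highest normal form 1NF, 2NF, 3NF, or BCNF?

Candidate keys: {City, ScreenNo, Seat}, {ScreenNo, ShowTime}, {ScreenNo, TheaterID}. Prime attributes: {City, ScreenNo, Seat, ShowTime, TheaterID}.
ShowTime → TheaterID: {ShowTime}⁺ = {ShowTime, TheaterID}, which is not all of the attributes, so the left side is not a superkey — BCNF is violated.
Since {TheaterID} ⊆ prime attributes and every other non-superkey FD also has a prime right side, the schema is in 3NF.

3NF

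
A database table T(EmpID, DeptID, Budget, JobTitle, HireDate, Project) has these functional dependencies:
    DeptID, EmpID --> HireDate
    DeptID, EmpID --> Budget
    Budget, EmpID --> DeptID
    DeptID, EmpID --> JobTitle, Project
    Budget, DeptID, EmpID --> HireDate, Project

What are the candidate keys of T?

Attributes never on any right-hand side: {EmpID} — every candidate key must contain it.
Closure of {Budget, EmpID} is {Budget, DeptID, EmpID, HireDate, JobTitle, Project}, the whole schema; {Budget, EmpID} is a candidate key.
Closure of {DeptID, EmpID} is {Budget, DeptID, EmpID, HireDate, JobTitle, Project}, the whole schema; {DeptID, EmpID} is a candidate key.
These are minimal and exhaustive — every other superkey contains one of them.

{Budget, EmpID}, {DeptID, EmpID}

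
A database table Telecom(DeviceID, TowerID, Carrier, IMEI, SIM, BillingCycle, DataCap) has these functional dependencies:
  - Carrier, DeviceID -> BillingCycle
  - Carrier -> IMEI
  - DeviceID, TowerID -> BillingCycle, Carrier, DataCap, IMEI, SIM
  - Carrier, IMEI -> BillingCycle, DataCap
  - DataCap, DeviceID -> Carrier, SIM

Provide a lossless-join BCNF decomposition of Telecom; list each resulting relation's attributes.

{BillingCycle, Carrier, DataCap, IMEI}; {Carrier, DeviceID, SIM}; {Carrier, DeviceID, TowerID}

Candidate key of the original relation: {DeviceID, TowerID}.
{BillingCycle, Carrier, DataCap, DeviceID, IMEI, SIM, TowerID}: {Carrier, DeviceID} determines {BillingCycle, Carrier, DataCap, DeviceID, IMEI, SIM} here but is not a superkey — split on Carrier, DeviceID -> BillingCycle, DataCap, IMEI, SIM, giving {BillingCycle, Carrier, DataCap, DeviceID, IMEI, SIM} and {Carrier, DeviceID, TowerID}.
{BillingCycle, Carrier, DataCap, DeviceID, IMEI, SIM}: {Carrier} determines {BillingCycle, Carrier, DataCap, IMEI} here but is not a superkey — split on Carrier -> BillingCycle, DataCap, IMEI, giving {BillingCycle, Carrier, DataCap, IMEI} and {Carrier, DeviceID, SIM}.
{BillingCycle, Carrier, DataCap, IMEI} has no BCNF violation.
{Carrier, DeviceID, SIM} has no BCNF violation.
{Carrier, DeviceID, TowerID} has no BCNF violation.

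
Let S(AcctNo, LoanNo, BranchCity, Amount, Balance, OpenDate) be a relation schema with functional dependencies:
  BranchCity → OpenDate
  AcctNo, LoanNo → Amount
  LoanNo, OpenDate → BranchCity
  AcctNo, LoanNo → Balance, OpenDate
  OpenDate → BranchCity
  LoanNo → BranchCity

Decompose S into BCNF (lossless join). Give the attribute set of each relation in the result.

Candidate key of the original relation: {AcctNo, LoanNo}.
In {AcctNo, Amount, Balance, BranchCity, LoanNo, OpenDate}, {BranchCity} is not a superkey ({BranchCity}⁺ restricted to this set is {BranchCity, OpenDate}), so split on BranchCity → OpenDate into {BranchCity, OpenDate} and {AcctNo, Amount, Balance, BranchCity, LoanNo}.
{BranchCity, OpenDate}: every determinant is a superkey — BCNF.
In {AcctNo, Amount, Balance, BranchCity, LoanNo}, {LoanNo} is not a superkey ({LoanNo}⁺ restricted to this set is {BranchCity, LoanNo}), so split on LoanNo → BranchCity into {BranchCity, LoanNo} and {AcctNo, Amount, Balance, LoanNo}.
{BranchCity, LoanNo}: every determinant is a superkey — BCNF.
{AcctNo, Amount, Balance, LoanNo}: every determinant is a superkey — BCNF.

{AcctNo, Amount, Balance, LoanNo}; {BranchCity, LoanNo}; {BranchCity, OpenDate}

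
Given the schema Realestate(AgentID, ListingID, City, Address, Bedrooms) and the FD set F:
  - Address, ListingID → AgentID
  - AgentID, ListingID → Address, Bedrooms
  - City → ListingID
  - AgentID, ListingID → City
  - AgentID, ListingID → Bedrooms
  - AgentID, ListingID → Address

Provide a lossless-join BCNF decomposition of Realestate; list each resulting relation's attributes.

Candidate keys of the original relation: {Address, City}, {Address, ListingID}, {AgentID, City}, {AgentID, ListingID}.
{Address, AgentID, Bedrooms, City, ListingID}: {City} determines {City, ListingID} here but is not a superkey — split on City → ListingID, giving {City, ListingID} and {Address, AgentID, Bedrooms, City}.
{City, ListingID}: every determinant is a superkey — BCNF.
{Address, AgentID, Bedrooms, City}: every determinant is a superkey — BCNF.

{Address, AgentID, Bedrooms, City}; {City, ListingID}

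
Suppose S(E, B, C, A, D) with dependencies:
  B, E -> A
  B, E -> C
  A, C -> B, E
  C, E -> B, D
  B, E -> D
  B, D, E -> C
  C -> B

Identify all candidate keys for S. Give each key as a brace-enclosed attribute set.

{A, C}⁺ = {A, B, C, D, E} — all of the relation — so {A, C} is a candidate key.
{B, E}⁺ = {A, B, C, D, E} — all of the relation — so {B, E} is a candidate key.
{C, E}⁺ = {A, B, C, D, E} — all of the relation — so {C, E} is a candidate key.
Any other superkey properly contains one of these, so there are no further candidate keys.

{A, C}, {B, E}, {C, E}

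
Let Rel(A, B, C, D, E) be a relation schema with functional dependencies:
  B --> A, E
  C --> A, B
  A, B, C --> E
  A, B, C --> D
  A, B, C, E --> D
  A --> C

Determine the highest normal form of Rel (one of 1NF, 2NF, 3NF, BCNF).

Candidate keys: {A}, {B}, {C}. Prime attributes: {A, B, C}.
Every FD has a superkey on the left, so the relation is in BCNF.

BCNF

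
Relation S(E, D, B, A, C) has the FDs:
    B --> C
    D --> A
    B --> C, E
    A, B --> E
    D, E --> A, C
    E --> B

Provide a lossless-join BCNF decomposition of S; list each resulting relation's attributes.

{A, D}; {B, C, E}; {B, D}

Candidate keys of the original relation: {B, D}, {D, E}.
{A, B, C, D, E}: {B} determines {B, C, E} here but is not a superkey — split on B --> C, E, giving {B, C, E} and {A, B, D}.
{B, C, E}: every determinant is a superkey — BCNF.
{A, B, D}: {D} determines {A, D} here but is not a superkey — split on D --> A, giving {A, D} and {B, D}.
{A, D}: every determinant is a superkey — BCNF.
{B, D}: every determinant is a superkey — BCNF.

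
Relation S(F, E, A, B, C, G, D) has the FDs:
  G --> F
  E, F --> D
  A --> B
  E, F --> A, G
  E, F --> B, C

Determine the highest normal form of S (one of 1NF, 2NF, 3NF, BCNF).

2NF

Candidate keys: {E, F}, {E, G}. Prime attributes: {E, F, G}.
For G --> F we have {G}⁺ = {F, G}; {G} is not a superkey, so BCNF fails.
A --> B determines the non-prime attribute {B} from a non-superkey — 3NF is violated.
No proper subset of a key has a non-prime attribute in its closure, so there is no partial dependency; 2NF holds.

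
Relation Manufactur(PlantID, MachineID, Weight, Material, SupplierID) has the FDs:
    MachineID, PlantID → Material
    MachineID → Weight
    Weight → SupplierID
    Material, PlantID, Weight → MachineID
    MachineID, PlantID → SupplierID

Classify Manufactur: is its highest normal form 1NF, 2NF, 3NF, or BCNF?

1NF

Candidate keys: {MachineID, PlantID}, {Material, PlantID, Weight}. Prime attributes: {MachineID, Material, PlantID, Weight}.
MachineID → Weight breaks BCNF: {MachineID}⁺ = {MachineID, SupplierID, Weight}, so {MachineID} is not a superkey.
Weight → SupplierID determines the non-prime attribute {SupplierID} from a non-superkey — 3NF is violated.
The proper key subset {MachineID} of {MachineID, PlantID} determines non-prime {SupplierID}, so the relation is not even in 2NF.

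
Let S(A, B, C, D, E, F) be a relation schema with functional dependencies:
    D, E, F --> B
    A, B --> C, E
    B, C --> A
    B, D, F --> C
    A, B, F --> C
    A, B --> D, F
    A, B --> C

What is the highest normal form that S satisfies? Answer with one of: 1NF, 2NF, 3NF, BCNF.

BCNF

Candidate keys: {A, B}, {B, C}, {B, D, F}, {D, E, F}. Prime attributes: {A, B, C, D, E, F}.
Each dependency's left side is a superkey — BCNF holds.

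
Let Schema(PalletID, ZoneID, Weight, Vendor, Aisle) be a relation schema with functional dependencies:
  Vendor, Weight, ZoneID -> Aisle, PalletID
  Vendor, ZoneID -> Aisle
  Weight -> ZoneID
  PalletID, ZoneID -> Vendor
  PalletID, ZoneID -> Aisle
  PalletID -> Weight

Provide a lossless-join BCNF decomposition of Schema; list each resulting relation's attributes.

{Aisle, Vendor, ZoneID}; {PalletID, Vendor, Weight}; {Weight, ZoneID}

Candidate keys of the original relation: {PalletID}, {Vendor, Weight}.
{Aisle, PalletID, Vendor, Weight, ZoneID}: {Vendor, ZoneID} determines {Aisle, Vendor, ZoneID} here but is not a superkey — split on Vendor, ZoneID -> Aisle, giving {Aisle, Vendor, ZoneID} and {PalletID, Vendor, Weight, ZoneID}.
{Aisle, Vendor, ZoneID} is in BCNF.
{PalletID, Vendor, Weight, ZoneID}: {Weight} determines {Weight, ZoneID} here but is not a superkey — split on Weight -> ZoneID, giving {Weight, ZoneID} and {PalletID, Vendor, Weight}.
{Weight, ZoneID} is in BCNF.
{PalletID, Vendor, Weight} is in BCNF.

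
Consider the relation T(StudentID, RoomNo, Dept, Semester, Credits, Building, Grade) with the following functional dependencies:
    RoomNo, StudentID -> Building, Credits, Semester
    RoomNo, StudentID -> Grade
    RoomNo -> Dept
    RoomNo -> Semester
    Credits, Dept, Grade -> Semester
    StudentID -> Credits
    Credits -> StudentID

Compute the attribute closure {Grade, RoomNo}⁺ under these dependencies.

{Dept, Grade, RoomNo, Semester}

Start with {Grade, RoomNo}.
RoomNo -> Dept applies; add {Dept} → now {Dept, Grade, RoomNo}.
RoomNo -> Semester applies; add {Semester} → now {Dept, Grade, RoomNo, Semester}.
No further FD applies.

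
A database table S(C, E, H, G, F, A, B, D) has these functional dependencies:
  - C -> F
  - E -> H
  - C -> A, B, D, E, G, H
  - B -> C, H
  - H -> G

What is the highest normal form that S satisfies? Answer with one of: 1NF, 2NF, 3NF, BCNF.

2NF

Candidate keys: {B}, {C}. Prime attributes: {B, C}.
E -> H: {E}⁺ = {E, G, H}, which is not all of the attributes, so the left side is not a superkey — BCNF is violated.
E -> H has non-prime {H} on the right and a non-superkey on the left, so 3NF fails.
All keys have size 1, which rules out partial dependencies — 2NF is satisfied.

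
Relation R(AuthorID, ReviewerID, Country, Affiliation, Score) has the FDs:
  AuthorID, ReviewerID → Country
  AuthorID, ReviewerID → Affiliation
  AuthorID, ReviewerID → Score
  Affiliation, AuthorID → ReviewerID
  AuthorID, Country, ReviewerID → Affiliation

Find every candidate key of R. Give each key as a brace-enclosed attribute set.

Attributes never on any right-hand side: {AuthorID} — every candidate key must contain it.
{Affiliation, AuthorID}⁺ = {Affiliation, AuthorID, Country, ReviewerID, Score} — all of the relation — so {Affiliation, AuthorID} is a candidate key.
{AuthorID, ReviewerID}⁺ = {Affiliation, AuthorID, Country, ReviewerID, Score} — all of the relation — so {AuthorID, ReviewerID} is a candidate key.
These are minimal and exhaustive — every other superkey contains one of them.

{Affiliation, AuthorID}, {AuthorID, ReviewerID}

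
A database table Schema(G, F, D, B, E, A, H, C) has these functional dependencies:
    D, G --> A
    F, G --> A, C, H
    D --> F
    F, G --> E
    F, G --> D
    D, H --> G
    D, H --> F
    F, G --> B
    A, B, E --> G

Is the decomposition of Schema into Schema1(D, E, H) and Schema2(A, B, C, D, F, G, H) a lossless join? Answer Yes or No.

The shared attributes are {D, H} and {D, H}⁺ = {A, B, C, D, E, F, G, H}.
Schema1 is contained in that closure, so Schema1 ∩ Schema2 --> Schema1 holds and the join is lossless.

Yes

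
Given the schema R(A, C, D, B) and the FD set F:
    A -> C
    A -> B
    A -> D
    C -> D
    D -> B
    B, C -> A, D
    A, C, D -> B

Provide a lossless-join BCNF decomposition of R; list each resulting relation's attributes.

{A, C, D}; {B, D}

Candidate keys of the original relation: {A}, {C}.
{A, B, C, D}: {D} determines {B, D} here but is not a superkey — split on D -> B, giving {B, D} and {A, C, D}.
{B, D} is in BCNF.
{A, C, D} is in BCNF.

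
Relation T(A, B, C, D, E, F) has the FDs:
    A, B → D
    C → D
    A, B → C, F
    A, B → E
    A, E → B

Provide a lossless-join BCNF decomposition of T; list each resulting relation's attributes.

Candidate keys of the original relation: {A, B}, {A, E}.
{A, B, C, D, E, F}: {C} determines {C, D} here but is not a superkey — split on C → D, giving {C, D} and {A, B, C, E, F}.
{C, D} has no BCNF violation.
{A, B, C, E, F} has no BCNF violation.

{A, B, C, E, F}; {C, D}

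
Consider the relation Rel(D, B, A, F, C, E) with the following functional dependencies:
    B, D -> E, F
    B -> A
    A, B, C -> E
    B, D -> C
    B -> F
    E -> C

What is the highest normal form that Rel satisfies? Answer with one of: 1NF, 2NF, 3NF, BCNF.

Candidate key: {B, D}. Prime attributes: {B, D}.
B -> A breaks BCNF: {B}⁺ = {A, B, F}, so {B} is not a superkey.
Because {A} is non-prime and the left side of B -> A is not a superkey, the relation is not in 3NF.
{B} is a proper subset of the key {B, D}, and {B}⁺ contains the non-prime attributes {A, F} — a partial dependency, so 2NF is violated.

1NF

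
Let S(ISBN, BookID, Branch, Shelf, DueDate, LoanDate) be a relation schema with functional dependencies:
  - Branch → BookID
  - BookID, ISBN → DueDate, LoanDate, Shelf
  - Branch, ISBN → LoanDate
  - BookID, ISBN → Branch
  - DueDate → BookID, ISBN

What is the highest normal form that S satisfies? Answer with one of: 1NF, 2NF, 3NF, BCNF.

3NF

Candidate keys: {BookID, ISBN}, {Branch, ISBN}, {DueDate}. Prime attributes: {BookID, Branch, DueDate, ISBN}.
Branch → BookID breaks BCNF: {Branch}⁺ = {BookID, Branch}, so {Branch} is not a superkey.
Since {BookID} ⊆ prime attributes and every other non-superkey FD also has a prime right side, the schema is in 3NF.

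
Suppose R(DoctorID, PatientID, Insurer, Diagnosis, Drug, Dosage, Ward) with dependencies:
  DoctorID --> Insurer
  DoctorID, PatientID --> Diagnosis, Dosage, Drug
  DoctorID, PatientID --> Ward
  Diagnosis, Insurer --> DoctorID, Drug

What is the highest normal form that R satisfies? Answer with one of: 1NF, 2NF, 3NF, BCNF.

1NF

Candidate keys: {Diagnosis, Insurer, PatientID}, {DoctorID, PatientID}. Prime attributes: {Diagnosis, DoctorID, Insurer, PatientID}.
DoctorID --> Insurer breaks BCNF: {DoctorID}⁺ = {DoctorID, Insurer}, so {DoctorID} is not a superkey.
Diagnosis, Insurer --> DoctorID, Drug determines the non-prime attribute {Drug} from a non-superkey — 3NF is violated.
Since {Diagnosis, Insurer} ⊂ {Diagnosis, Insurer, PatientID} and {Diagnosis, Insurer}⁺ ⊇ {Drug} with {Drug} non-prime, there is a partial dependency; 2NF fails.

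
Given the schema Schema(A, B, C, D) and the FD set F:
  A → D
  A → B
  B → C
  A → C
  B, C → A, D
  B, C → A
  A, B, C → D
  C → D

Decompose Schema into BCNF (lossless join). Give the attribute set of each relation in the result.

Candidate keys of the original relation: {A}, {B}.
In {A, B, C, D}, {C} is not a superkey ({C}⁺ restricted to this set is {C, D}), so split on C → D into {C, D} and {A, B, C}.
{C, D} has no BCNF violation.
{A, B, C} has no BCNF violation.

{A, B, C}; {C, D}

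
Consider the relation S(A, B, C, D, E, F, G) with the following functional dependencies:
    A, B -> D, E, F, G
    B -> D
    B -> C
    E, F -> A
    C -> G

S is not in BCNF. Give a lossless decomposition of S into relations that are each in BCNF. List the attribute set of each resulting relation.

Candidate keys of the original relation: {A, B}, {B, E, F}.
In {A, B, C, D, E, F, G}, {B} is not a superkey ({B}⁺ restricted to this set is {B, C, D, G}), so split on B -> C, D, G into {B, C, D, G} and {A, B, E, F}.
In {B, C, D, G}, {C} is not a superkey ({C}⁺ restricted to this set is {C, G}), so split on C -> G into {C, G} and {B, C, D}.
{C, G} has no BCNF violation.
{B, C, D} has no BCNF violation.
In {A, B, E, F}, {E, F} is not a superkey ({E, F}⁺ restricted to this set is {A, E, F}), so split on E, F -> A into {A, E, F} and {B, E, F}.
{A, E, F} has no BCNF violation.
{B, E, F} has no BCNF violation.

{A, E, F}; {B, C, D}; {B, E, F}; {C, G}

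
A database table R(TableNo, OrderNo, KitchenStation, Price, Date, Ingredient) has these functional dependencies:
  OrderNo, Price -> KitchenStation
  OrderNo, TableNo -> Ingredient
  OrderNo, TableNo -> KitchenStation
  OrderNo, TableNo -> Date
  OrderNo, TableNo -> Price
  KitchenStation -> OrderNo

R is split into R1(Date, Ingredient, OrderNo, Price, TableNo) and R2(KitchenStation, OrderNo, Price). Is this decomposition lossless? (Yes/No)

Common attributes: {OrderNo, Price}; their closure is {KitchenStation, OrderNo, Price}.
This includes all of R2, so the common attributes are a superkey of R2 — the join is lossless.

Yes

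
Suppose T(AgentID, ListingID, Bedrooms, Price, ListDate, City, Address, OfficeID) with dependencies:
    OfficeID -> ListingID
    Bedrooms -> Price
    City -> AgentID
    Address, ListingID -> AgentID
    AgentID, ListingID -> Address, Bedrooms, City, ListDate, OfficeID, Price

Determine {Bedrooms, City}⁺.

{AgentID, Bedrooms, City, Price}

Start with {Bedrooms, City}.
Bedrooms -> Price applies; add {Price} → now {Bedrooms, City, Price}.
City -> AgentID applies; add {AgentID} → now {AgentID, Bedrooms, City, Price}.
No further FD applies.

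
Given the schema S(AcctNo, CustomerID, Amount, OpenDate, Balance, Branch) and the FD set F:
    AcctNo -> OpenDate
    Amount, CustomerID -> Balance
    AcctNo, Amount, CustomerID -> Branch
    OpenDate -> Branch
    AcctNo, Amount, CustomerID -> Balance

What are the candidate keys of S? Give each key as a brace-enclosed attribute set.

{AcctNo, Amount, CustomerID} never appear on the right of any FD, so every key must include all of them.
Closure of {AcctNo, Amount, CustomerID} is {AcctNo, Amount, Balance, Branch, CustomerID, OpenDate}, the whole schema; {AcctNo, Amount, CustomerID} is a candidate key.
Every other attribute set either contains this one or has a smaller closure.

{AcctNo, Amount, CustomerID}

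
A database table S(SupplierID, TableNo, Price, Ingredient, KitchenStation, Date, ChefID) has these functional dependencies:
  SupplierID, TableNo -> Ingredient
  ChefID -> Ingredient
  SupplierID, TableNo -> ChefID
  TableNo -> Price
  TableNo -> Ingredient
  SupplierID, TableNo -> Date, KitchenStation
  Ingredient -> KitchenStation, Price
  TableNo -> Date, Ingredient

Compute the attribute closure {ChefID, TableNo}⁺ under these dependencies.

Start with {ChefID, TableNo}.
ChefID -> Ingredient applies; add {Ingredient} → now {ChefID, Ingredient, TableNo}.
TableNo -> Price applies; add {Price} → now {ChefID, Ingredient, Price, TableNo}.
Ingredient -> KitchenStation, Price applies; add {KitchenStation} → now {ChefID, Ingredient, KitchenStation, Price, TableNo}.
TableNo -> Date, Ingredient applies; add {Date} → now {ChefID, Date, Ingredient, KitchenStation, Price, TableNo}.
No further FD applies.

{ChefID, Date, Ingredient, KitchenStation, Price, TableNo}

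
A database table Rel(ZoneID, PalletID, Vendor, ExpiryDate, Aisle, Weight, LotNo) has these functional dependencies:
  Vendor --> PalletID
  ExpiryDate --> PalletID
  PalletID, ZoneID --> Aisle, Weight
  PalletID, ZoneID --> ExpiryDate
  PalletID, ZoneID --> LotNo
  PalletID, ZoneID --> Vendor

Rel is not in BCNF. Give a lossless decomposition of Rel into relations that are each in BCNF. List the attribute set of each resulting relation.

Candidate keys of the original relation: {ExpiryDate, ZoneID}, {PalletID, ZoneID}, {Vendor, ZoneID}.
In {Aisle, ExpiryDate, LotNo, PalletID, Vendor, Weight, ZoneID}, {Vendor} is not a superkey ({Vendor}⁺ restricted to this set is {PalletID, Vendor}), so split on Vendor --> PalletID into {PalletID, Vendor} and {Aisle, ExpiryDate, LotNo, Vendor, Weight, ZoneID}.
{PalletID, Vendor}: every determinant is a superkey — BCNF.
{Aisle, ExpiryDate, LotNo, Vendor, Weight, ZoneID}: every determinant is a superkey — BCNF.

{Aisle, ExpiryDate, LotNo, Vendor, Weight, ZoneID}; {PalletID, Vendor}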